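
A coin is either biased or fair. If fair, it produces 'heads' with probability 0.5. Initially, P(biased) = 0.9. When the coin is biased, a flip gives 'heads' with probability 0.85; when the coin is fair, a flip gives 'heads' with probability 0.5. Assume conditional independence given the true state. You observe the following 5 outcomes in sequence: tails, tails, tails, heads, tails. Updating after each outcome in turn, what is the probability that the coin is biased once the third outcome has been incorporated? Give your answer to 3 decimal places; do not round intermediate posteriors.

After 'tails': P(biased) = 0.15·0.9000 / (0.15·0.9000 + 0.5·0.1000) ≈ 0.7297
After 'tails': P(biased) = 0.15·0.7297 / (0.15·0.7297 + 0.5·0.2703) ≈ 0.4475
After 'tails': P(biased) = 0.15·0.4475 / (0.15·0.4475 + 0.5·0.5525) ≈ 0.1955

0.195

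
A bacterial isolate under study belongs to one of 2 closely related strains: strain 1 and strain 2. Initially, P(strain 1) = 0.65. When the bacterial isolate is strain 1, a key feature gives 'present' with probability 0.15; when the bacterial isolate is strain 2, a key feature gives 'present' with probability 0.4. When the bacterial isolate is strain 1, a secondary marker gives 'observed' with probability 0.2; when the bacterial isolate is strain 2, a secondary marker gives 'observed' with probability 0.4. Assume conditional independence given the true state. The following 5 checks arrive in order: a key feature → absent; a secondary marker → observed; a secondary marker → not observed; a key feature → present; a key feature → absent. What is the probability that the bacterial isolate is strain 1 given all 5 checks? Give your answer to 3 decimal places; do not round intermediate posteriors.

After a key feature='absent': P(strain 1) = 0.85·0.6500 / (0.85·0.6500 + 0.6·0.3500) ≈ 0.7246
After a secondary marker='observed': P(strain 1) = 0.2·0.7246 / (0.2·0.7246 + 0.4·0.2754) ≈ 0.5681
After a secondary marker='not observed': P(strain 1) = 0.8·0.5681 / (0.8·0.5681 + 0.6·0.4319) ≈ 0.6369
After a key feature='present': P(strain 1) = 0.15·0.6369 / (0.15·0.6369 + 0.4·0.3631) ≈ 0.3968
After a key feature='absent': P(strain 1) = 0.85·0.3968 / (0.85·0.3968 + 0.6·0.6032) ≈ 0.4823

0.482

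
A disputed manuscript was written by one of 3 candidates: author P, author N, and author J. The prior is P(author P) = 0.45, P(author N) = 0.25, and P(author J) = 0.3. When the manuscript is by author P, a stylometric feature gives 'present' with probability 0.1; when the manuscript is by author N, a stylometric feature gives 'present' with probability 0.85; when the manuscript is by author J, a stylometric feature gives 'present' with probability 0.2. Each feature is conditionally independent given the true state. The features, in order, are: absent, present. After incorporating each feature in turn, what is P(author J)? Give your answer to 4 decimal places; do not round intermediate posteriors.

0.3988

Each posterior becomes the prior for the next update.
After 'absent': normaliser = 0.9·0.4500 + 0.15·0.2500 + 0.8·0.3000; P(author P) ≈ 0.5934, P(author N) ≈ 0.0549, P(author J) ≈ 0.3516
After 'present': normaliser = 0.1·0.5934 + 0.85·0.0549 + 0.2·0.3516; P(author P) ≈ 0.3364, P(author N) ≈ 0.2648, P(author J) ≈ 0.3988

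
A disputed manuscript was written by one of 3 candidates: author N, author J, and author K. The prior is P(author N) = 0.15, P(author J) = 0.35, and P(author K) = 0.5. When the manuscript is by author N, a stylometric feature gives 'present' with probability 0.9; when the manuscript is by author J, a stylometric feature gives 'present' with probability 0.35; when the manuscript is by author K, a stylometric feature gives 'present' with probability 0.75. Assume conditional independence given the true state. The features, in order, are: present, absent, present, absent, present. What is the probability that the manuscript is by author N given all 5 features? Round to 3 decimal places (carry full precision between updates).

After 'present': normaliser = 0.9·0.1500 + 0.35·0.3500 + 0.75·0.5000; P(author N) ≈ 0.2134, P(author J) ≈ 0.1937, P(author K) ≈ 0.5929
After 'absent': normaliser = 0.1·0.2134 + 0.65·0.1937 + 0.25·0.5929; P(author N) ≈ 0.0722, P(author J) ≈ 0.4261, P(author K) ≈ 0.5017
After 'present': normaliser = 0.9·0.0722 + 0.35·0.4261 + 0.75·0.5017; P(author N) ≈ 0.1101, P(author J) ≈ 0.2526, P(author K) ≈ 0.6373
After 'absent': normaliser = 0.1·0.1101 + 0.65·0.2526 + 0.25·0.6373; P(author N) ≈ 0.0329, P(author J) ≈ 0.4908, P(author K) ≈ 0.4763
After 'present': normaliser = 0.9·0.0329 + 0.35·0.4908 + 0.75·0.4763; P(author N) ≈ 0.0530, P(author J) ≈ 0.3075, P(author K) ≈ 0.6394

0.053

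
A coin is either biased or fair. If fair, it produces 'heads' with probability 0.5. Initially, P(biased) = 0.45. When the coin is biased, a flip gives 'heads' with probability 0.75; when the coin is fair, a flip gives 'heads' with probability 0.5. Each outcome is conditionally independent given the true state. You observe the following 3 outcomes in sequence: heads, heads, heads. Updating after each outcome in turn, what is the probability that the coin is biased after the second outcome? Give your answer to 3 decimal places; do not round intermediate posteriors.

0.648

After 'heads': P(biased) = 0.75·0.4500 / (0.75·0.4500 + 0.5·0.5500) ≈ 0.5510
After 'heads': P(biased) = 0.75·0.5510 / (0.75·0.5510 + 0.5·0.4490) ≈ 0.6480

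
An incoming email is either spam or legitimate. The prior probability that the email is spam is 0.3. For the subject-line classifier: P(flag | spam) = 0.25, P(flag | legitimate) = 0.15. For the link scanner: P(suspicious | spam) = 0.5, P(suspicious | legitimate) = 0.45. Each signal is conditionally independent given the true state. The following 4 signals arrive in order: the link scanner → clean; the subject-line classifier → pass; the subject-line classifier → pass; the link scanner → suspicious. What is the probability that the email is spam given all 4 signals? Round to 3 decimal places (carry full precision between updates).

After the link scanner='clean': P(spam) = 0.5·0.3000 / (0.5·0.3000 + 0.55·0.7000) ≈ 0.2804
After the subject-line classifier='pass': P(spam) = 0.75·0.2804 / (0.75·0.2804 + 0.85·0.7196) ≈ 0.2558
After the subject-line classifier='pass': P(spam) = 0.75·0.2558 / (0.75·0.2558 + 0.85·0.7442) ≈ 0.2327
After the link scanner='suspicious': P(spam) = 0.5·0.2327 / (0.5·0.2327 + 0.45·0.7673) ≈ 0.2521

0.252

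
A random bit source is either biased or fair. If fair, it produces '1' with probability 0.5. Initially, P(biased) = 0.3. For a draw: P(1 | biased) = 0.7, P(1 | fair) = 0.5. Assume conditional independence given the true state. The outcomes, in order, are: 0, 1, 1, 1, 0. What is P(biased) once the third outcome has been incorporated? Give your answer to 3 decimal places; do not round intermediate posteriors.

After '0': P(biased) = 0.3·0.3000 / (0.3·0.3000 + 0.5·0.7000) ≈ 0.2045
After '1': P(biased) = 0.7·0.2045 / (0.7·0.2045 + 0.5·0.7955) ≈ 0.2647
After '1': P(biased) = 0.7·0.2647 / (0.7·0.2647 + 0.5·0.7353) ≈ 0.3351

0.335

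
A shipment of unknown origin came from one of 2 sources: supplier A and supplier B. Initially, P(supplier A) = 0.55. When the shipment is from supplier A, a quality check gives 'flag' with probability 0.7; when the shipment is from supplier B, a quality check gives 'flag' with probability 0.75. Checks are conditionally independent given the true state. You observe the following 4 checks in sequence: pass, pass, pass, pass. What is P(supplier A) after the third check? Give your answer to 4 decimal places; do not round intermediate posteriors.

0.6787

After 'pass': P(supplier A) = 0.3·0.5500 / (0.3·0.5500 + 0.25·0.4500) ≈ 0.5946
After 'pass': P(supplier A) = 0.3·0.5946 / (0.3·0.5946 + 0.25·0.4054) ≈ 0.6377
After 'pass': P(supplier A) = 0.3·0.6377 / (0.3·0.6377 + 0.25·0.3623) ≈ 0.6787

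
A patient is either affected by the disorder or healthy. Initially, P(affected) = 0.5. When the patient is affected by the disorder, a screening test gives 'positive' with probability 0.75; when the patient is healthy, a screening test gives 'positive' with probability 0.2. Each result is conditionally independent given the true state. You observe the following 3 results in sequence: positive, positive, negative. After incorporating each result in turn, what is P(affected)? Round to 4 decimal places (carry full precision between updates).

After 'positive': P(affected) = 0.75·0.5000 / (0.75·0.5000 + 0.2·0.5000) ≈ 0.7895
After 'positive': P(affected) = 0.75·0.7895 / (0.75·0.7895 + 0.2·0.2105) ≈ 0.9336
After 'negative': P(affected) = 0.25·0.9336 / (0.25·0.9336 + 0.8·0.0664) ≈ 0.8146

0.8146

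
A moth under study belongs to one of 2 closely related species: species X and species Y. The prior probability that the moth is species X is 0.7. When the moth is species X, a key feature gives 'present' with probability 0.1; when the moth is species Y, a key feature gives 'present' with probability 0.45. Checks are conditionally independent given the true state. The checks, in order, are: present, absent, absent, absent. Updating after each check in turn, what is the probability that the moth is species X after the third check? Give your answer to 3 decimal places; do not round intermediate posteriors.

0.581

After 'present': P(species X) = 0.1·0.7000 / (0.1·0.7000 + 0.45·0.3000) ≈ 0.3415
After 'absent': P(species X) = 0.9·0.3415 / (0.9·0.3415 + 0.55·0.6585) ≈ 0.4590
After 'absent': P(species X) = 0.9·0.4590 / (0.9·0.4590 + 0.55·0.5410) ≈ 0.5813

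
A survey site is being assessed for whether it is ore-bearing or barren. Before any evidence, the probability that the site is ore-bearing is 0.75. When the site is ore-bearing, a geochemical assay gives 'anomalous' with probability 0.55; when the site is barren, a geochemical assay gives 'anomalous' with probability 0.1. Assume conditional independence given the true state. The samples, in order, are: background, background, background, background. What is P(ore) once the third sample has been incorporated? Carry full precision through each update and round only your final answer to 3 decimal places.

Apply Bayes' rule sequentially, carrying P(ore) forward.
After 'background': P(ore) = 0.45·0.7500 / (0.45·0.7500 + 0.9·0.2500) ≈ 0.6000
After 'background': P(ore) = 0.45·0.6000 / (0.45·0.6000 + 0.9·0.4000) ≈ 0.4286
After 'background': P(ore) = 0.45·0.4286 / (0.45·0.4286 + 0.9·0.5714) ≈ 0.2727

0.273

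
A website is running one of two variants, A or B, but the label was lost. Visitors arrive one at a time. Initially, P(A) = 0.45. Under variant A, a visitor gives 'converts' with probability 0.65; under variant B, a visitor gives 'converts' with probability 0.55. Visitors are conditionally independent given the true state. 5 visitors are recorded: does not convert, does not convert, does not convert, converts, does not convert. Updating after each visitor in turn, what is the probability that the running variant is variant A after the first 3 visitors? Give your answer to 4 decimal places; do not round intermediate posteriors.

After 'does not convert': P(A) = 0.35·0.4500 / (0.35·0.4500 + 0.45·0.5500) ≈ 0.3889
After 'does not convert': P(A) = 0.35·0.3889 / (0.35·0.3889 + 0.45·0.6111) ≈ 0.3311
After 'does not convert': P(A) = 0.35·0.3311 / (0.35·0.3311 + 0.45·0.6689) ≈ 0.2780

0.2780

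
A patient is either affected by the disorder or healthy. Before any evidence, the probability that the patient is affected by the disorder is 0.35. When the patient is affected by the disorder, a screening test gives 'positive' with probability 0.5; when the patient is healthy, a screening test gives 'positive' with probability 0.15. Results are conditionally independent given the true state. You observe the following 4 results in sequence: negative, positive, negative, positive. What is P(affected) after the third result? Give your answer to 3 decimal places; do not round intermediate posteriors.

Apply Bayes' rule sequentially, carrying P(affected) forward.
After 'negative': P(affected) = 0.5·0.3500 / (0.5·0.3500 + 0.85·0.6500) ≈ 0.2405
After 'positive': P(affected) = 0.5·0.2405 / (0.5·0.2405 + 0.15·0.7595) ≈ 0.5136
After 'negative': P(affected) = 0.5·0.5136 / (0.5·0.5136 + 0.85·0.4864) ≈ 0.3831

0.383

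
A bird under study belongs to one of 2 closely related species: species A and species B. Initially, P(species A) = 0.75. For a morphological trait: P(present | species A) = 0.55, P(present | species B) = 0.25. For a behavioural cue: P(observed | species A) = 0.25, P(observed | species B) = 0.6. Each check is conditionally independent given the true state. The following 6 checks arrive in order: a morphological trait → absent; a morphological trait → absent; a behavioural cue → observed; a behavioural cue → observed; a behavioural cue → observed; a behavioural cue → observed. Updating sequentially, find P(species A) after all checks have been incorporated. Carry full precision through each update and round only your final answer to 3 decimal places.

0.032

After a morphological trait='absent': P(species A) = 0.45·0.7500 / (0.45·0.7500 + 0.75·0.2500) ≈ 0.6429
After a morphological trait='absent': P(species A) = 0.45·0.6429 / (0.45·0.6429 + 0.75·0.3571) ≈ 0.5192
After a behavioural cue='observed': P(species A) = 0.25·0.5192 / (0.25·0.5192 + 0.6·0.4808) ≈ 0.3103
After a behavioural cue='observed': P(species A) = 0.25·0.3103 / (0.25·0.3103 + 0.6·0.6897) ≈ 0.1579
After a behavioural cue='observed': P(species A) = 0.25·0.1579 / (0.25·0.1579 + 0.6·0.8421) ≈ 0.0725
After a behavioural cue='observed': P(species A) = 0.25·0.0725 / (0.25·0.0725 + 0.6·0.9275) ≈ 0.0315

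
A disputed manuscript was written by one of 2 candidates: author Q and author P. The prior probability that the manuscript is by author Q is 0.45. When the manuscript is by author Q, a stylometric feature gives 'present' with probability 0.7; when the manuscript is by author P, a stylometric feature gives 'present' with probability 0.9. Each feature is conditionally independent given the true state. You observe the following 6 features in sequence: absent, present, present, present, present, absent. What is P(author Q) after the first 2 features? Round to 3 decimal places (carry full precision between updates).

0.656

After 'absent': P(author Q) = 0.3·0.4500 / (0.3·0.4500 + 0.1·0.5500) ≈ 0.7105
After 'present': P(author Q) = 0.7·0.7105 / (0.7·0.7105 + 0.9·0.2895) ≈ 0.6562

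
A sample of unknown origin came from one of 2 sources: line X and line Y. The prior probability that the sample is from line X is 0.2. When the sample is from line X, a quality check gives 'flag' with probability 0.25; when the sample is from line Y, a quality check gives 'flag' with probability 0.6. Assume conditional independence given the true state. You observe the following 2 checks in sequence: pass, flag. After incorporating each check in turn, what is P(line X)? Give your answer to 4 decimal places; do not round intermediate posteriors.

After 'pass': P(line X) = 0.75·0.2000 / (0.75·0.2000 + 0.4·0.8000) ≈ 0.3191
After 'flag': P(line X) = 0.25·0.3191 / (0.25·0.3191 + 0.6·0.6809) ≈ 0.1634

0.1634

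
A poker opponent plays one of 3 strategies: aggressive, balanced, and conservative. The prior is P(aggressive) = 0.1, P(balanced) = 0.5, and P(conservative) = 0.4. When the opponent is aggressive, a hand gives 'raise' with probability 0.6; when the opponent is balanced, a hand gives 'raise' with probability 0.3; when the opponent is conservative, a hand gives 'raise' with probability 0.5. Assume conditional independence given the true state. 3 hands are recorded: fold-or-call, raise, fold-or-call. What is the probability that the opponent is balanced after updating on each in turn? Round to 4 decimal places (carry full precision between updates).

Each posterior becomes the prior for the next update.
After 'fold-or-call': normaliser = 0.4·0.1000 + 0.7·0.5000 + 0.5·0.4000; P(aggressive) ≈ 0.0678, P(balanced) ≈ 0.5932, P(conservative) ≈ 0.3390
After 'raise': normaliser = 0.6·0.0678 + 0.3·0.5932 + 0.5·0.3390; P(aggressive) ≈ 0.1048, P(balanced) ≈ 0.4585, P(conservative) ≈ 0.4367
After 'fold-or-call': normaliser = 0.4·0.1048 + 0.7·0.4585 + 0.5·0.4367; P(aggressive) ≈ 0.0721, P(balanced) ≈ 0.5522, P(conservative) ≈ 0.3757

0.5522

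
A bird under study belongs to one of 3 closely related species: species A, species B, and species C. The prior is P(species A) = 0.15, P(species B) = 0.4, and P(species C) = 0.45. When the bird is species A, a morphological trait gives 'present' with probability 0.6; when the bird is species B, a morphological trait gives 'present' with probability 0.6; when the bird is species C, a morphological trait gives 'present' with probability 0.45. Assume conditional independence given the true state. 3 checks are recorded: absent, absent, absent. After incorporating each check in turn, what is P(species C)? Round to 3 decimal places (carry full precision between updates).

0.680

After 'absent': normaliser = 0.4·0.1500 + 0.4·0.4000 + 0.55·0.4500; P(species A) ≈ 0.1283, P(species B) ≈ 0.3422, P(species C) ≈ 0.5294
After 'absent': normaliser = 0.4·0.1283 + 0.4·0.3422 + 0.55·0.5294; P(species A) ≈ 0.1071, P(species B) ≈ 0.2856, P(species C) ≈ 0.6074
After 'absent': normaliser = 0.4·0.1071 + 0.4·0.2856 + 0.55·0.6074; P(species A) ≈ 0.0872, P(species B) ≈ 0.2326, P(species C) ≈ 0.6802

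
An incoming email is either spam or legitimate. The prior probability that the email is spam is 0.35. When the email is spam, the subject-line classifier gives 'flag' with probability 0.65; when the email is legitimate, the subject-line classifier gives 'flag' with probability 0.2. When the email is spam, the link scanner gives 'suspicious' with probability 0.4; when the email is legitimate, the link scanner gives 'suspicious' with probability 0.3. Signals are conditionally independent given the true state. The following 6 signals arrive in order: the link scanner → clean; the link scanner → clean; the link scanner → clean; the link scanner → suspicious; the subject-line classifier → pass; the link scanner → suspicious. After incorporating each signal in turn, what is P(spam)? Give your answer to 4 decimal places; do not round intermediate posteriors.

0.2087

Apply Bayes' rule sequentially, carrying P(spam) forward.
After the link scanner='clean': P(spam) = 0.6·0.3500 / (0.6·0.3500 + 0.7·0.6500) ≈ 0.3158
After the link scanner='clean': P(spam) = 0.6·0.3158 / (0.6·0.3158 + 0.7·0.6842) ≈ 0.2835
After the link scanner='clean': P(spam) = 0.6·0.2835 / (0.6·0.2835 + 0.7·0.7165) ≈ 0.2532
After the link scanner='suspicious': P(spam) = 0.4·0.2532 / (0.4·0.2532 + 0.3·0.7468) ≈ 0.3114
After the subject-line classifier='pass': P(spam) = 0.35·0.3114 / (0.35·0.3114 + 0.8·0.6886) ≈ 0.1651
After the link scanner='suspicious': P(spam) = 0.4·0.1651 / (0.4·0.1651 + 0.3·0.8349) ≈ 0.2087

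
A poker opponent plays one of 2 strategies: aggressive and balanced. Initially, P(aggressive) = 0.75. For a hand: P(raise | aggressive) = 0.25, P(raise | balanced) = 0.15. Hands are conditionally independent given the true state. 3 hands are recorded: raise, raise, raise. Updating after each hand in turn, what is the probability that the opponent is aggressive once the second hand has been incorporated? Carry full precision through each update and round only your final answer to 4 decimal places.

0.8929

After 'raise': P(aggressive) = 0.25·0.7500 / (0.25·0.7500 + 0.15·0.2500) ≈ 0.8333
After 'raise': P(aggressive) = 0.25·0.8333 / (0.25·0.8333 + 0.15·0.1667) ≈ 0.8929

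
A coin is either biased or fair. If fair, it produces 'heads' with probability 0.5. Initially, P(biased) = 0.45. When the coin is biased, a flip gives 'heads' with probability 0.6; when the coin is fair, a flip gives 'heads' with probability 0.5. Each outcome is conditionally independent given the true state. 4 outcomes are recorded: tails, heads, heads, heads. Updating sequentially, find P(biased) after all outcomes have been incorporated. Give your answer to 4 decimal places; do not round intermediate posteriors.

0.5307

After 'tails': P(biased) = 0.4·0.4500 / (0.4·0.4500 + 0.5·0.5500) ≈ 0.3956
After 'heads': P(biased) = 0.6·0.3956 / (0.6·0.3956 + 0.5·0.6044) ≈ 0.4399
After 'heads': P(biased) = 0.6·0.4399 / (0.6·0.4399 + 0.5·0.5601) ≈ 0.4852
After 'heads': P(biased) = 0.6·0.4852 / (0.6·0.4852 + 0.5·0.5148) ≈ 0.5307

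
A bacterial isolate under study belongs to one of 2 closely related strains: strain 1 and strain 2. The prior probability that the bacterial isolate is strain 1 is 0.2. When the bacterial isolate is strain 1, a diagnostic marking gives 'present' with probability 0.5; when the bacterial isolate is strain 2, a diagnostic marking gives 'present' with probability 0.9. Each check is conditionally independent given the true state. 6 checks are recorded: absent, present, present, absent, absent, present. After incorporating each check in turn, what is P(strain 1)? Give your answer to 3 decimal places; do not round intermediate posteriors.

After 'absent': P(strain 1) = 0.5·0.2000 / (0.5·0.2000 + 0.1·0.8000) ≈ 0.5556
After 'present': P(strain 1) = 0.5·0.5556 / (0.5·0.5556 + 0.9·0.4444) ≈ 0.4098
After 'present': P(strain 1) = 0.5·0.4098 / (0.5·0.4098 + 0.9·0.5902) ≈ 0.2784
After 'absent': P(strain 1) = 0.5·0.2784 / (0.5·0.2784 + 0.1·0.7216) ≈ 0.6586
After 'absent': P(strain 1) = 0.5·0.6586 / (0.5·0.6586 + 0.1·0.3414) ≈ 0.9061
After 'present': P(strain 1) = 0.5·0.9061 / (0.5·0.9061 + 0.9·0.0939) ≈ 0.8427

0.843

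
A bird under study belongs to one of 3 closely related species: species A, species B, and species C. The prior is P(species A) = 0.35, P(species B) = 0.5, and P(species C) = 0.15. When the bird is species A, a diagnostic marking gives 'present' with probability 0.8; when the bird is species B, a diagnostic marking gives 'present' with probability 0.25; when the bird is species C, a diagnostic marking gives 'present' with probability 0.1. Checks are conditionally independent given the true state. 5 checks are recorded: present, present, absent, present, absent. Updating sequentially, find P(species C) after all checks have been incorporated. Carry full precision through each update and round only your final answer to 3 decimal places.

After 'present': normaliser = 0.8·0.3500 + 0.25·0.5000 + 0.1·0.1500; P(species A) ≈ 0.6667, P(species B) ≈ 0.2976, P(species C) ≈ 0.0357
After 'present': normaliser = 0.8·0.6667 + 0.25·0.2976 + 0.1·0.0357; P(species A) ≈ 0.8724, P(species B) ≈ 0.1217, P(species C) ≈ 0.0058
After 'absent': normaliser = 0.2·0.8724 + 0.75·0.1217 + 0.9·0.0058; P(species A) ≈ 0.6438, P(species B) ≈ 0.3368, P(species C) ≈ 0.0194
After 'present': normaliser = 0.8·0.6438 + 0.25·0.3368 + 0.1·0.0194; P(species A) ≈ 0.8567, P(species B) ≈ 0.1401, P(species C) ≈ 0.0032
After 'absent': normaliser = 0.2·0.8567 + 0.75·0.1401 + 0.9·0.0032; P(species A) ≈ 0.6135, P(species B) ≈ 0.3761, P(species C) ≈ 0.0104

0.010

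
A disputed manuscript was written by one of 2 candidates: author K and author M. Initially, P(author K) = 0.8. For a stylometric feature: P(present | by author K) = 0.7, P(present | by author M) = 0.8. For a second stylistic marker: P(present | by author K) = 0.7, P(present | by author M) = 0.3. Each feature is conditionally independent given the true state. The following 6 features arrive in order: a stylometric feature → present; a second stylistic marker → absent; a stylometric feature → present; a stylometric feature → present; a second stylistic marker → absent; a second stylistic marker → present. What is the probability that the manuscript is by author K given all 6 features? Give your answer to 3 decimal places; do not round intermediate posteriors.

0.535

After a stylometric feature='present': P(author K) = 0.7·0.8000 / (0.7·0.8000 + 0.8·0.2000) ≈ 0.7778
After a second stylistic marker='absent': P(author K) = 0.3·0.7778 / (0.3·0.7778 + 0.7·0.2222) ≈ 0.6000
After a stylometric feature='present': P(author K) = 0.7·0.6000 / (0.7·0.6000 + 0.8·0.4000) ≈ 0.5676
After a stylometric feature='present': P(author K) = 0.7·0.5676 / (0.7·0.5676 + 0.8·0.4324) ≈ 0.5345
After a second stylistic marker='absent': P(author K) = 0.3·0.5345 / (0.3·0.5345 + 0.7·0.4655) ≈ 0.3298
After a second stylistic marker='present': P(author K) = 0.7·0.3298 / (0.7·0.3298 + 0.3·0.6702) ≈ 0.5345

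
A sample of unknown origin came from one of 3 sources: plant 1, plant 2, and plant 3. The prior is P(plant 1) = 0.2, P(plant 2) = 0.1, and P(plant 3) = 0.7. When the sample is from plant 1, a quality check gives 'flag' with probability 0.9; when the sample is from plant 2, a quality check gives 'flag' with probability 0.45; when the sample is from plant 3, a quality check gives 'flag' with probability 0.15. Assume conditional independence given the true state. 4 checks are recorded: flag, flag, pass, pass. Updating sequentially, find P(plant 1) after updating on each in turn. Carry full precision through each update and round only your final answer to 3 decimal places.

After 'flag': normaliser = 0.9·0.2000 + 0.45·0.1000 + 0.15·0.7000; P(plant 1) ≈ 0.5455, P(plant 2) ≈ 0.1364, P(plant 3) ≈ 0.3182
After 'flag': normaliser = 0.9·0.5455 + 0.45·0.1364 + 0.15·0.3182; P(plant 1) ≈ 0.8182, P(plant 2) ≈ 0.1023, P(plant 3) ≈ 0.0795
After 'pass': normaliser = 0.1·0.8182 + 0.55·0.1023 + 0.85·0.0795; P(plant 1) ≈ 0.3978, P(plant 2) ≈ 0.2735, P(plant 3) ≈ 0.3287
After 'pass': normaliser = 0.1·0.3978 + 0.55·0.2735 + 0.85·0.3287; P(plant 1) ≈ 0.0847, P(plant 2) ≈ 0.3203, P(plant 3) ≈ 0.5950

0.085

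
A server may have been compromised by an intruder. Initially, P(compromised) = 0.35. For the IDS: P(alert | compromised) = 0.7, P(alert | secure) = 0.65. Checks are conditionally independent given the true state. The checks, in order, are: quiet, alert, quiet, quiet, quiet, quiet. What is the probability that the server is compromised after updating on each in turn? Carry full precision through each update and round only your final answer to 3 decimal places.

After 'quiet': P(compromised) = 0.3·0.3500 / (0.3·0.3500 + 0.35·0.6500) ≈ 0.3158
After 'alert': P(compromised) = 0.7·0.3158 / (0.7·0.3158 + 0.65·0.6842) ≈ 0.3320
After 'quiet': P(compromised) = 0.3·0.3320 / (0.3·0.3320 + 0.35·0.6680) ≈ 0.2988
After 'quiet': P(compromised) = 0.3·0.2988 / (0.3·0.2988 + 0.35·0.7012) ≈ 0.2675
After 'quiet': P(compromised) = 0.3·0.2675 / (0.3·0.2675 + 0.35·0.7325) ≈ 0.2384
After 'quiet': P(compromised) = 0.3·0.2384 / (0.3·0.2384 + 0.35·0.7616) ≈ 0.2115

0.212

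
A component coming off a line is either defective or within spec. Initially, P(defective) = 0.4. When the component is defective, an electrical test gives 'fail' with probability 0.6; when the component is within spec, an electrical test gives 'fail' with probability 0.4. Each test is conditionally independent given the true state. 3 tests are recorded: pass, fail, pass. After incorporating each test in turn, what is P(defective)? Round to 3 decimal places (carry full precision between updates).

0.308

After 'pass': P(defective) = 0.4·0.4000 / (0.4·0.4000 + 0.6·0.6000) ≈ 0.3077
After 'fail': P(defective) = 0.6·0.3077 / (0.6·0.3077 + 0.4·0.6923) ≈ 0.4000
After 'pass': P(defective) = 0.4·0.4000 / (0.4·0.4000 + 0.6·0.6000) ≈ 0.3077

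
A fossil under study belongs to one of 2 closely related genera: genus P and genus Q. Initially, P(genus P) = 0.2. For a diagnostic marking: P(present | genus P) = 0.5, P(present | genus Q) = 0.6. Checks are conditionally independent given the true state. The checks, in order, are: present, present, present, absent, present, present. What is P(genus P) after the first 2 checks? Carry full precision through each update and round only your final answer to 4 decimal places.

0.1479

After 'present': P(genus P) = 0.5·0.2000 / (0.5·0.2000 + 0.6·0.8000) ≈ 0.1724
After 'present': P(genus P) = 0.5·0.1724 / (0.5·0.1724 + 0.6·0.8276) ≈ 0.1479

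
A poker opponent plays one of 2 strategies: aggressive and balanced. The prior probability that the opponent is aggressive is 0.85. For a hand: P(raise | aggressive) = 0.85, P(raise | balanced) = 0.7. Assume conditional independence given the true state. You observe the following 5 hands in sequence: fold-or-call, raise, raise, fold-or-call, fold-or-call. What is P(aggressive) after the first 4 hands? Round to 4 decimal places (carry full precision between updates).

After 'fold-or-call': P(aggressive) = 0.15·0.8500 / (0.15·0.8500 + 0.3·0.1500) ≈ 0.7391
After 'raise': P(aggressive) = 0.85·0.7391 / (0.85·0.7391 + 0.7·0.2609) ≈ 0.7748
After 'raise': P(aggressive) = 0.85·0.7748 / (0.85·0.7748 + 0.7·0.2252) ≈ 0.8069
After 'fold-or-call': P(aggressive) = 0.15·0.8069 / (0.15·0.8069 + 0.3·0.1931) ≈ 0.6763

0.6763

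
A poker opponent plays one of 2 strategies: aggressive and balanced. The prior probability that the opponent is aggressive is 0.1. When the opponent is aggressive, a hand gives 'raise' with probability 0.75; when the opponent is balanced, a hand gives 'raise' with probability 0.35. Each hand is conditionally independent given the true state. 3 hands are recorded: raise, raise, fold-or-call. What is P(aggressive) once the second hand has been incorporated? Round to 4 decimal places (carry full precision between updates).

After 'raise': P(aggressive) = 0.75·0.1000 / (0.75·0.1000 + 0.35·0.9000) ≈ 0.1923
After 'raise': P(aggressive) = 0.75·0.1923 / (0.75·0.1923 + 0.35·0.8077) ≈ 0.3378

0.3378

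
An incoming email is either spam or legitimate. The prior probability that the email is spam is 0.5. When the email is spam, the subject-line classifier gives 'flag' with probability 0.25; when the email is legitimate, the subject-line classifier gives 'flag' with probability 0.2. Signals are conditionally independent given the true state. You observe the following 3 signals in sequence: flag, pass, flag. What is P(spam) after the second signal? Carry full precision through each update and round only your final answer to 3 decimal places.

0.540

After 'flag': P(spam) = 0.25·0.5000 / (0.25·0.5000 + 0.2·0.5000) ≈ 0.5556
After 'pass': P(spam) = 0.75·0.5556 / (0.75·0.5556 + 0.8·0.4444) ≈ 0.5396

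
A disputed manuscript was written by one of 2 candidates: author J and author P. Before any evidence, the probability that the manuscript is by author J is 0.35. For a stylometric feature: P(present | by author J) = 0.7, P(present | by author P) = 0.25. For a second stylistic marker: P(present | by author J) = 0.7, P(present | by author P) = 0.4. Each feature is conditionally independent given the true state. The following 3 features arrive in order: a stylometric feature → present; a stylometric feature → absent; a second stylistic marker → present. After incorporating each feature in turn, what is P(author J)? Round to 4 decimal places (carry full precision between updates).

0.5135

Apply Bayes' rule sequentially, carrying P(author J) forward.
After a stylometric feature='present': P(author J) = 0.7·0.3500 / (0.7·0.3500 + 0.25·0.6500) ≈ 0.6012
After a stylometric feature='absent': P(author J) = 0.3·0.6012 / (0.3·0.6012 + 0.75·0.3988) ≈ 0.3762
After a second stylistic marker='present': P(author J) = 0.7·0.3762 / (0.7·0.3762 + 0.4·0.6238) ≈ 0.5135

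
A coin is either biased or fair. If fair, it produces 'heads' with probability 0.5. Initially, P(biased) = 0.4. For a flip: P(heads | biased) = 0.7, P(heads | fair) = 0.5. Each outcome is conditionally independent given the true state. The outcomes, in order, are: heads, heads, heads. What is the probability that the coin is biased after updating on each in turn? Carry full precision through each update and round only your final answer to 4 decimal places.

0.6466

After 'heads': P(biased) = 0.7·0.4000 / (0.7·0.4000 + 0.5·0.6000) ≈ 0.4828
After 'heads': P(biased) = 0.7·0.4828 / (0.7·0.4828 + 0.5·0.5172) ≈ 0.5665
After 'heads': P(biased) = 0.7·0.5665 / (0.7·0.5665 + 0.5·0.4335) ≈ 0.6466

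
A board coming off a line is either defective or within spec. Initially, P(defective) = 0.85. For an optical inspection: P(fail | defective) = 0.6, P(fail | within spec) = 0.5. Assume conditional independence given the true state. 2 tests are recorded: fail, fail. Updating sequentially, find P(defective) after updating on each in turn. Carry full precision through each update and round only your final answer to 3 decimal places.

After 'fail': P(defective) = 0.6·0.8500 / (0.6·0.8500 + 0.5·0.1500) ≈ 0.8718
After 'fail': P(defective) = 0.6·0.8718 / (0.6·0.8718 + 0.5·0.1282) ≈ 0.8908

0.891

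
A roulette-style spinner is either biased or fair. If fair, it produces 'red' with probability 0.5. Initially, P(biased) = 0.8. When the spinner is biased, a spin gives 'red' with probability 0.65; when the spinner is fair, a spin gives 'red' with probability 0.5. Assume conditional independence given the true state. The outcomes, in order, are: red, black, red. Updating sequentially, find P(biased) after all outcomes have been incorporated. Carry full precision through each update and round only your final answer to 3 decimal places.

0.826

After 'red': P(biased) = 0.65·0.8000 / (0.65·0.8000 + 0.5·0.2000) ≈ 0.8387
After 'black': P(biased) = 0.35·0.8387 / (0.35·0.8387 + 0.5·0.1613) ≈ 0.7845
After 'red': P(biased) = 0.65·0.7845 / (0.65·0.7845 + 0.5·0.2155) ≈ 0.8255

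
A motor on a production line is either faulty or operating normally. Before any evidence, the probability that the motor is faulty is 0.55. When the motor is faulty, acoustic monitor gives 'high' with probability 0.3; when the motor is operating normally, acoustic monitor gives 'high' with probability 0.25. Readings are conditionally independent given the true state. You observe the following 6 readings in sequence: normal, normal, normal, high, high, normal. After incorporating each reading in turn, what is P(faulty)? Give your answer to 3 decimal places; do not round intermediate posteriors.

Apply Bayes' rule sequentially, carrying P(faulty) forward.
After 'normal': P(faulty) = 0.7·0.5500 / (0.7·0.5500 + 0.75·0.4500) ≈ 0.5329
After 'normal': P(faulty) = 0.7·0.5329 / (0.7·0.5329 + 0.75·0.4671) ≈ 0.5157
After 'normal': P(faulty) = 0.7·0.5157 / (0.7·0.5157 + 0.75·0.4843) ≈ 0.4984
After 'high': P(faulty) = 0.3·0.4984 / (0.3·0.4984 + 0.25·0.5016) ≈ 0.5439
After 'high': P(faulty) = 0.3·0.5439 / (0.3·0.5439 + 0.25·0.4561) ≈ 0.5886
After 'normal': P(faulty) = 0.7·0.5886 / (0.7·0.5886 + 0.75·0.4114) ≈ 0.5718

0.572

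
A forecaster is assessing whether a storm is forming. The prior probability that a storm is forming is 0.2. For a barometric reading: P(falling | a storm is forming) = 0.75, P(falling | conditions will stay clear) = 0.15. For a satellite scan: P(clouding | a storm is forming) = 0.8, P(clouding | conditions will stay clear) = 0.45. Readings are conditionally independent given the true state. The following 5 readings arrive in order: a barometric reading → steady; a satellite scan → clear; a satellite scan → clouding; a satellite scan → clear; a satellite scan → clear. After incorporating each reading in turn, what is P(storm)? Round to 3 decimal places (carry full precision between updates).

0.006

After a barometric reading='steady': P(storm) = 0.25·0.2000 / (0.25·0.2000 + 0.85·0.8000) ≈ 0.0685
After a satellite scan='clear': P(storm) = 0.2·0.0685 / (0.2·0.0685 + 0.55·0.9315) ≈ 0.0260
After a satellite scan='clouding': P(storm) = 0.8·0.0260 / (0.8·0.0260 + 0.45·0.9740) ≈ 0.0454
After a satellite scan='clear': P(storm) = 0.2·0.0454 / (0.2·0.0454 + 0.55·0.9546) ≈ 0.0170
After a satellite scan='clear': P(storm) = 0.2·0.0170 / (0.2·0.0170 + 0.55·0.9830) ≈ 0.0062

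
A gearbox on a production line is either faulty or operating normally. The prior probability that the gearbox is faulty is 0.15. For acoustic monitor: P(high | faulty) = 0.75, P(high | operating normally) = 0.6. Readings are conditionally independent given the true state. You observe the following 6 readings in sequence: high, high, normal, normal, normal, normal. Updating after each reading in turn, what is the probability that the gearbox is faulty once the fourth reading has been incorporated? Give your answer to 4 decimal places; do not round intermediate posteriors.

0.0972

After 'high': P(faulty) = 0.75·0.1500 / (0.75·0.1500 + 0.6·0.8500) ≈ 0.1807
After 'high': P(faulty) = 0.75·0.1807 / (0.75·0.1807 + 0.6·0.8193) ≈ 0.2161
After 'normal': P(faulty) = 0.25·0.2161 / (0.25·0.2161 + 0.4·0.7839) ≈ 0.1470
After 'normal': P(faulty) = 0.25·0.1470 / (0.25·0.1470 + 0.4·0.8530) ≈ 0.0972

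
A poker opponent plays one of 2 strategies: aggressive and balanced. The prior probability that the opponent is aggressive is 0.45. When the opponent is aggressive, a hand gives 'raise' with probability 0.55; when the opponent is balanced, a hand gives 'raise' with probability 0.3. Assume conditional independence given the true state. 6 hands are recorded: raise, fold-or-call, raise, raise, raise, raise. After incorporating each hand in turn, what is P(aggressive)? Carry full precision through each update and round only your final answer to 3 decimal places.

0.916

After 'raise': P(aggressive) = 0.55·0.4500 / (0.55·0.4500 + 0.3·0.5500) ≈ 0.6000
After 'fold-or-call': P(aggressive) = 0.45·0.6000 / (0.45·0.6000 + 0.7·0.4000) ≈ 0.4909
After 'raise': P(aggressive) = 0.55·0.4909 / (0.55·0.4909 + 0.3·0.5091) ≈ 0.6387
After 'raise': P(aggressive) = 0.55·0.6387 / (0.55·0.6387 + 0.3·0.3613) ≈ 0.7642
After 'raise': P(aggressive) = 0.55·0.7642 / (0.55·0.7642 + 0.3·0.2358) ≈ 0.8559
After 'raise': P(aggressive) = 0.55·0.8559 / (0.55·0.8559 + 0.3·0.1441) ≈ 0.9159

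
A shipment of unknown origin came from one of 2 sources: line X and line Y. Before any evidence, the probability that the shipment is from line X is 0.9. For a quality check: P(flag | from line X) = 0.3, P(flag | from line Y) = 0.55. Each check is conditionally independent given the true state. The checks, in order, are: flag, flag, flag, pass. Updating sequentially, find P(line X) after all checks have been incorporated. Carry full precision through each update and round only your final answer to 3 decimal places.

0.694

After 'flag': P(line X) = 0.3·0.9000 / (0.3·0.9000 + 0.55·0.1000) ≈ 0.8308
After 'flag': P(line X) = 0.3·0.8308 / (0.3·0.8308 + 0.55·0.1692) ≈ 0.7281
After 'flag': P(line X) = 0.3·0.7281 / (0.3·0.7281 + 0.55·0.2719) ≈ 0.5936
After 'pass': P(line X) = 0.7·0.5936 / (0.7·0.5936 + 0.45·0.4064) ≈ 0.6944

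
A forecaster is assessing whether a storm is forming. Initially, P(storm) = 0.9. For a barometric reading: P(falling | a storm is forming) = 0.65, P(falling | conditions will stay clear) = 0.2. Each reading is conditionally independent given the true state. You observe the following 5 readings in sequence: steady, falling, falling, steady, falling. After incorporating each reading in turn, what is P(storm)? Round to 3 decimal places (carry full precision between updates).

0.983

Apply Bayes' rule sequentially, carrying P(storm) forward.
After 'steady': P(storm) = 0.35·0.9000 / (0.35·0.9000 + 0.8·0.1000) ≈ 0.7975
After 'falling': P(storm) = 0.65·0.7975 / (0.65·0.7975 + 0.2·0.2025) ≈ 0.9275
After 'falling': P(storm) = 0.65·0.9275 / (0.65·0.9275 + 0.2·0.0725) ≈ 0.9765
After 'steady': P(storm) = 0.35·0.9765 / (0.35·0.9765 + 0.8·0.0235) ≈ 0.9479
After 'falling': P(storm) = 0.65·0.9479 / (0.65·0.9479 + 0.2·0.0521) ≈ 0.9834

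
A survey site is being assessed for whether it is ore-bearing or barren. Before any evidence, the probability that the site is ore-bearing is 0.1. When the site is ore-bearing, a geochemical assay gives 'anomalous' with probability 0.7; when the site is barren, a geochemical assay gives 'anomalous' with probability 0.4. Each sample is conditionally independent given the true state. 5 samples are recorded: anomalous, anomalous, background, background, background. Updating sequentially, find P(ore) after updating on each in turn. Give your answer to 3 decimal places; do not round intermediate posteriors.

Each posterior becomes the prior for the next update.
After 'anomalous': P(ore) = 0.7·0.1000 / (0.7·0.1000 + 0.4·0.9000) ≈ 0.1628
After 'anomalous': P(ore) = 0.7·0.1628 / (0.7·0.1628 + 0.4·0.8372) ≈ 0.2539
After 'background': P(ore) = 0.3·0.2539 / (0.3·0.2539 + 0.6·0.7461) ≈ 0.1454
After 'background': P(ore) = 0.3·0.1454 / (0.3·0.1454 + 0.6·0.8546) ≈ 0.0784
After 'background': P(ore) = 0.3·0.0784 / (0.3·0.0784 + 0.6·0.9216) ≈ 0.0408

0.041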